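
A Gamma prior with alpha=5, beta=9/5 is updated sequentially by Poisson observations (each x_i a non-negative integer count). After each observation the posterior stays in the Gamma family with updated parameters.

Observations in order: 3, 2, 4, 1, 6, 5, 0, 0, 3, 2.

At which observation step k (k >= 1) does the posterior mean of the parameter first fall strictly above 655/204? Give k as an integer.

obs 1: x=3 → posterior Gamma(8, 14/5)
obs 2: x=2 → posterior Gamma(10, 19/5)
obs 3: x=4 → posterior Gamma(14, 24/5)
obs 4: x=1 → posterior Gamma(15, 29/5)
obs 5: x=6 → posterior Gamma(21, 34/5)
obs 6: x=5 → posterior Gamma(26, 39/5)
obs 7: x=0 → posterior Gamma(26, 44/5)
obs 8: x=0 → posterior Gamma(26, 49/5)
obs 9: x=3 → posterior Gamma(29, 54/5)
obs 10: x=2 → posterior Gamma(31, 59/5)

k = 6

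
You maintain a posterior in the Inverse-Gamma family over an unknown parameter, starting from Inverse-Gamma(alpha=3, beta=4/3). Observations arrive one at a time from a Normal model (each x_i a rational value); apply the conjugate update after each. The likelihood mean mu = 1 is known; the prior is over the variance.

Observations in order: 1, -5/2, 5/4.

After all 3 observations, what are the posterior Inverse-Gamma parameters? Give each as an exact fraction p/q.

obs 1: x=1 → posterior Inverse-Gamma(7/2, 4/3)
obs 2: x=-5/2 → posterior Inverse-Gamma(4, 179/24)
obs 3: x=5/4 → posterior Inverse-Gamma(9/2, 719/96)

alpha=9/2, beta=719/96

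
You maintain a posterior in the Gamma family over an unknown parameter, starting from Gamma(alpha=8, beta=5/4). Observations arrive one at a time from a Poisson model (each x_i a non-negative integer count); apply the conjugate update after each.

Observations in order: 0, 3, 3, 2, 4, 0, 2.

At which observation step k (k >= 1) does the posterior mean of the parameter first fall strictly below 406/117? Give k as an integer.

k = 2

obs 1: x=0 → posterior Gamma(8, 9/4)
obs 2: x=3 → posterior Gamma(11, 13/4)
obs 3: x=3 → posterior Gamma(14, 17/4)
obs 4: x=2 → posterior Gamma(16, 21/4)
obs 5: x=4 → posterior Gamma(20, 25/4)
obs 6: x=0 → posterior Gamma(20, 29/4)
obs 7: x=2 → posterior Gamma(22, 33/4)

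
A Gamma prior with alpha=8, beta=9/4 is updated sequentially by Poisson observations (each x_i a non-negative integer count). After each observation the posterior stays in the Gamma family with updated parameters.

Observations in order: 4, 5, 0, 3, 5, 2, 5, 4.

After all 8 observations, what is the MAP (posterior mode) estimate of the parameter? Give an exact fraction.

140/41

obs 1: x=4 → posterior Gamma(12, 13/4)
obs 2: x=5 → posterior Gamma(17, 17/4)
obs 3: x=0 → posterior Gamma(17, 21/4)
obs 4: x=3 → posterior Gamma(20, 25/4)
obs 5: x=5 → posterior Gamma(25, 29/4)
obs 6: x=2 → posterior Gamma(27, 33/4)
obs 7: x=5 → posterior Gamma(32, 37/4)
obs 8: x=4 → posterior Gamma(36, 41/4)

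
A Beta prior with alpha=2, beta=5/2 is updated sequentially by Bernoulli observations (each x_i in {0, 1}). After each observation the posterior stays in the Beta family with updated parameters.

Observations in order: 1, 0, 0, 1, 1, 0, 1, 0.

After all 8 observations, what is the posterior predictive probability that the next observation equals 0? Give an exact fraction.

13/25

obs 1: x=1 → posterior Beta(3, 5/2)
obs 2: x=0 → posterior Beta(3, 7/2)
obs 3: x=0 → posterior Beta(3, 9/2)
obs 4: x=1 → posterior Beta(4, 9/2)
obs 5: x=1 → posterior Beta(5, 9/2)
obs 6: x=0 → posterior Beta(5, 11/2)
obs 7: x=1 → posterior Beta(6, 11/2)
obs 8: x=0 → posterior Beta(6, 13/2)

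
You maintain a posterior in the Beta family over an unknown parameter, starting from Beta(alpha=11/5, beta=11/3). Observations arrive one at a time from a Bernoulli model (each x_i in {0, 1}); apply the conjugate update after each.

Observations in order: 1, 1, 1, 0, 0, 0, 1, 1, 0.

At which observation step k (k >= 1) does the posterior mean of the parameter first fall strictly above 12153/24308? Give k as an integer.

k = 2

obs 1: x=1 → posterior Beta(16/5, 11/3)
obs 2: x=1 → posterior Beta(21/5, 11/3)
obs 3: x=1 → posterior Beta(26/5, 11/3)
obs 4: x=0 → posterior Beta(26/5, 14/3)
obs 5: x=0 → posterior Beta(26/5, 17/3)
obs 6: x=0 → posterior Beta(26/5, 20/3)
obs 7: x=1 → posterior Beta(31/5, 20/3)
obs 8: x=1 → posterior Beta(36/5, 20/3)
obs 9: x=0 → posterior Beta(36/5, 23/3)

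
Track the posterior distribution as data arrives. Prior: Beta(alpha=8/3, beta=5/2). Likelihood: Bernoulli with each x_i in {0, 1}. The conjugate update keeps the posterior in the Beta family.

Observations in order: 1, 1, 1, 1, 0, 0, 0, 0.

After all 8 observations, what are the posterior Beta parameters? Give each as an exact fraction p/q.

obs 1: x=1 → posterior Beta(11/3, 5/2)
obs 2: x=1 → posterior Beta(14/3, 5/2)
obs 3: x=1 → posterior Beta(17/3, 5/2)
obs 4: x=1 → posterior Beta(20/3, 5/2)
obs 5: x=0 → posterior Beta(20/3, 7/2)
obs 6: x=0 → posterior Beta(20/3, 9/2)
obs 7: x=0 → posterior Beta(20/3, 11/2)
obs 8: x=0 → posterior Beta(20/3, 13/2)

alpha=20/3, beta=13/2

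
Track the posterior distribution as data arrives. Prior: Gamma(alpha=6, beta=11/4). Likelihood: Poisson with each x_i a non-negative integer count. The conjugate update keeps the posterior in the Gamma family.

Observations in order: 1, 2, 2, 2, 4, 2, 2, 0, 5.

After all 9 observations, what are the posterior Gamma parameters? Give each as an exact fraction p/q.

alpha=26, beta=47/4

obs 1: x=1 → posterior Gamma(7, 15/4)
obs 2: x=2 → posterior Gamma(9, 19/4)
obs 3: x=2 → posterior Gamma(11, 23/4)
obs 4: x=2 → posterior Gamma(13, 27/4)
obs 5: x=4 → posterior Gamma(17, 31/4)
obs 6: x=2 → posterior Gamma(19, 35/4)
obs 7: x=2 → posterior Gamma(21, 39/4)
obs 8: x=0 → posterior Gamma(21, 43/4)
obs 9: x=5 → posterior Gamma(26, 47/4)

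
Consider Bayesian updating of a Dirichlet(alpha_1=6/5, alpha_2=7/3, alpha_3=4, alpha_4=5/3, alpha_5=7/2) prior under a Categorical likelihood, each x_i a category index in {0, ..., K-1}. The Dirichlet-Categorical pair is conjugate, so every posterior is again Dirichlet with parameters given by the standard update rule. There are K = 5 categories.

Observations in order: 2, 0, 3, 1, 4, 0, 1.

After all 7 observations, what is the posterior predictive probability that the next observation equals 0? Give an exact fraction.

obs 1: x=2 → posterior Dirichlet(6/5, 7/3, 5, 5/3, 7/2)
obs 2: x=0 → posterior Dirichlet(11/5, 7/3, 5, 5/3, 7/2)
obs 3: x=3 → posterior Dirichlet(11/5, 7/3, 5, 8/3, 7/2)
obs 4: x=1 → posterior Dirichlet(11/5, 10/3, 5, 8/3, 7/2)
obs 5: x=4 → posterior Dirichlet(11/5, 10/3, 5, 8/3, 9/2)
obs 6: x=0 → posterior Dirichlet(16/5, 10/3, 5, 8/3, 9/2)
obs 7: x=1 → posterior Dirichlet(16/5, 13/3, 5, 8/3, 9/2)

32/197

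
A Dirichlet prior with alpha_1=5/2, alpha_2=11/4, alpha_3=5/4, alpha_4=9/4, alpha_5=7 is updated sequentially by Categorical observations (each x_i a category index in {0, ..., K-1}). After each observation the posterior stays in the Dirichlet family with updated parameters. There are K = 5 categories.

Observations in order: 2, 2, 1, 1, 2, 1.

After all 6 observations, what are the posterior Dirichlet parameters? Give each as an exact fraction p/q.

alpha_1=5/2, alpha_2=23/4, alpha_3=17/4, alpha_4=9/4, alpha_5=7

obs 1: x=2 → posterior Dirichlet(5/2, 11/4, 9/4, 9/4, 7)
obs 2: x=2 → posterior Dirichlet(5/2, 11/4, 13/4, 9/4, 7)
obs 3: x=1 → posterior Dirichlet(5/2, 15/4, 13/4, 9/4, 7)
obs 4: x=1 → posterior Dirichlet(5/2, 19/4, 13/4, 9/4, 7)
obs 5: x=2 → posterior Dirichlet(5/2, 19/4, 17/4, 9/4, 7)
obs 6: x=1 → posterior Dirichlet(5/2, 23/4, 17/4, 9/4, 7)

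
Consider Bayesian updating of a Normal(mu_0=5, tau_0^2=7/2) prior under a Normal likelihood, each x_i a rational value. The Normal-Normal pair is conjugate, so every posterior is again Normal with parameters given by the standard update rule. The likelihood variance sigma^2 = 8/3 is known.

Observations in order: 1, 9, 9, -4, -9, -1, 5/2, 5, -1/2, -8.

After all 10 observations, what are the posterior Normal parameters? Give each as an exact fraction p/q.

mu_0=82/113, tau_0^2=28/113

obs 1: x=1 → posterior Normal(101/37, 56/37)
obs 2: x=9 → posterior Normal(5, 28/29)
obs 3: x=9 → posterior Normal(479/79, 56/79)
obs 4: x=-4 → posterior Normal(79/20, 14/25)
obs 5: x=-9 → posterior Normal(206/121, 56/121)
obs 6: x=-1 → posterior Normal(185/142, 28/71)
obs 7: x=5/2 → posterior Normal(475/326, 56/163)
obs 8: x=5 → posterior Normal(685/368, 7/23)
obs 9: x=-1/2 → posterior Normal(332/205, 56/205)
obs 10: x=-8 → posterior Normal(82/113, 28/113)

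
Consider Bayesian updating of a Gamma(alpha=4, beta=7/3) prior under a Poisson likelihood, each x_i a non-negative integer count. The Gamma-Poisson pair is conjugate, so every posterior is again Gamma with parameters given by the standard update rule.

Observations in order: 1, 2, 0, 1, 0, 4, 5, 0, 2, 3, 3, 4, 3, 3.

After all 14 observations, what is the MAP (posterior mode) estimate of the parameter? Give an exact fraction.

102/49

obs 1: x=1 → posterior Gamma(5, 10/3)
obs 2: x=2 → posterior Gamma(7, 13/3)
obs 3: x=0 → posterior Gamma(7, 16/3)
obs 4: x=1 → posterior Gamma(8, 19/3)
obs 5: x=0 → posterior Gamma(8, 22/3)
obs 6: x=4 → posterior Gamma(12, 25/3)
obs 7: x=5 → posterior Gamma(17, 28/3)
obs 8: x=0 → posterior Gamma(17, 31/3)
obs 9: x=2 → posterior Gamma(19, 34/3)
obs 10: x=3 → posterior Gamma(22, 37/3)
obs 11: x=3 → posterior Gamma(25, 40/3)
obs 12: x=4 → posterior Gamma(29, 43/3)
obs 13: x=3 → posterior Gamma(32, 46/3)
obs 14: x=3 → posterior Gamma(35, 49/3)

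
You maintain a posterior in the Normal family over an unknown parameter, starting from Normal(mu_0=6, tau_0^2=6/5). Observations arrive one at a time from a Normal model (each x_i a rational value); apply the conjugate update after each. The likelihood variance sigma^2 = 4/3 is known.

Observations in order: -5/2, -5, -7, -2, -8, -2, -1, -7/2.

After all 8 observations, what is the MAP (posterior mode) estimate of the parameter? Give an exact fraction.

obs 1: x=-5/2 → posterior Normal(75/38, 12/19)
obs 2: x=-5 → posterior Normal(-15/56, 3/7)
obs 3: x=-7 → posterior Normal(-141/74, 12/37)
obs 4: x=-2 → posterior Normal(-177/92, 6/23)
obs 5: x=-8 → posterior Normal(-321/110, 12/55)
obs 6: x=-2 → posterior Normal(-357/128, 3/16)
obs 7: x=-1 → posterior Normal(-375/146, 12/73)
obs 8: x=-7/2 → posterior Normal(-219/82, 6/41)

-219/82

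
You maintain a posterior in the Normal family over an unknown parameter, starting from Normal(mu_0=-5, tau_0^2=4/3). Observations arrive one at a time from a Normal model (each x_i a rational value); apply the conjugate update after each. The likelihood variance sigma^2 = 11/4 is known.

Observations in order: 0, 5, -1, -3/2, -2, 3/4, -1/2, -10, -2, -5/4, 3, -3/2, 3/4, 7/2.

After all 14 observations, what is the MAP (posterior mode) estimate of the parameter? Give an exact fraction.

-273/257

obs 1: x=0 → posterior Normal(-165/49, 44/49)
obs 2: x=5 → posterior Normal(-17/13, 44/65)
obs 3: x=-1 → posterior Normal(-101/81, 44/81)
obs 4: x=-3/2 → posterior Normal(-125/97, 44/97)
obs 5: x=-2 → posterior Normal(-157/113, 44/113)
obs 6: x=3/4 → posterior Normal(-145/129, 44/129)
obs 7: x=-1/2 → posterior Normal(-153/145, 44/145)
obs 8: x=-10 → posterior Normal(-313/161, 44/161)
obs 9: x=-2 → posterior Normal(-115/59, 44/177)
obs 10: x=-5/4 → posterior Normal(-365/193, 44/193)
obs 11: x=3 → posterior Normal(-317/209, 4/19)
obs 12: x=-3/2 → posterior Normal(-341/225, 44/225)
obs 13: x=3/4 → posterior Normal(-329/241, 44/241)
obs 14: x=7/2 → posterior Normal(-273/257, 44/257)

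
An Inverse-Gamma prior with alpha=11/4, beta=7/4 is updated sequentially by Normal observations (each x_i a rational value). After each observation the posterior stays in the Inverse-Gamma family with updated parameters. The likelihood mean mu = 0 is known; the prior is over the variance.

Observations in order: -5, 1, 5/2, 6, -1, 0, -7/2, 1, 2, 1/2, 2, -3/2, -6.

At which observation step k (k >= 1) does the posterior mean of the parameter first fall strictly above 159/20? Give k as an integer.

obs 1: x=-5 → posterior Inverse-Gamma(13/4, 57/4)
obs 2: x=1 → posterior Inverse-Gamma(15/4, 59/4)
obs 3: x=5/2 → posterior Inverse-Gamma(17/4, 143/8)
obs 4: x=6 → posterior Inverse-Gamma(19/4, 287/8)
obs 5: x=-1 → posterior Inverse-Gamma(21/4, 291/8)
obs 6: x=0 → posterior Inverse-Gamma(23/4, 291/8)
obs 7: x=-7/2 → posterior Inverse-Gamma(25/4, 85/2)
obs 8: x=1 → posterior Inverse-Gamma(27/4, 43)
obs 9: x=2 → posterior Inverse-Gamma(29/4, 45)
obs 10: x=1/2 → posterior Inverse-Gamma(31/4, 361/8)
obs 11: x=2 → posterior Inverse-Gamma(33/4, 377/8)
obs 12: x=-3/2 → posterior Inverse-Gamma(35/4, 193/4)
obs 13: x=-6 → posterior Inverse-Gamma(37/4, 265/4)

k = 4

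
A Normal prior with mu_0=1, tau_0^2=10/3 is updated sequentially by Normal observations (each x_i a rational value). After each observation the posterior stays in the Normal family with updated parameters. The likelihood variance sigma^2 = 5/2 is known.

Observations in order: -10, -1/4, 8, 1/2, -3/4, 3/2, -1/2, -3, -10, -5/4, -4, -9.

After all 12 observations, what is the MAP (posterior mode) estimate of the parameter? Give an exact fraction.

-112/51

obs 1: x=-10 → posterior Normal(-37/7, 10/7)
obs 2: x=-1/4 → posterior Normal(-38/11, 10/11)
obs 3: x=8 → posterior Normal(-2/5, 2/3)
obs 4: x=1/2 → posterior Normal(-4/19, 10/19)
obs 5: x=-3/4 → posterior Normal(-7/23, 10/23)
obs 6: x=3/2 → posterior Normal(-1/27, 10/27)
obs 7: x=-1/2 → posterior Normal(-3/31, 10/31)
obs 8: x=-3 → posterior Normal(-3/7, 2/7)
obs 9: x=-10 → posterior Normal(-55/39, 10/39)
obs 10: x=-5/4 → posterior Normal(-60/43, 10/43)
obs 11: x=-4 → posterior Normal(-76/47, 10/47)
obs 12: x=-9 → posterior Normal(-112/51, 10/51)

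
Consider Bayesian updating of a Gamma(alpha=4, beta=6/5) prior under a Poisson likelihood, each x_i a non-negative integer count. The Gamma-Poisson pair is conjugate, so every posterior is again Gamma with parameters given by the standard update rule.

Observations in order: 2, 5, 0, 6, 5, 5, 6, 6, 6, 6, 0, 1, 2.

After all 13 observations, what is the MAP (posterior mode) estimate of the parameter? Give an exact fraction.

obs 1: x=2 → posterior Gamma(6, 11/5)
obs 2: x=5 → posterior Gamma(11, 16/5)
obs 3: x=0 → posterior Gamma(11, 21/5)
obs 4: x=6 → posterior Gamma(17, 26/5)
obs 5: x=5 → posterior Gamma(22, 31/5)
obs 6: x=5 → posterior Gamma(27, 36/5)
obs 7: x=6 → posterior Gamma(33, 41/5)
obs 8: x=6 → posterior Gamma(39, 46/5)
obs 9: x=6 → posterior Gamma(45, 51/5)
obs 10: x=6 → posterior Gamma(51, 56/5)
obs 11: x=0 → posterior Gamma(51, 61/5)
obs 12: x=1 → posterior Gamma(52, 66/5)
obs 13: x=2 → posterior Gamma(54, 71/5)

265/71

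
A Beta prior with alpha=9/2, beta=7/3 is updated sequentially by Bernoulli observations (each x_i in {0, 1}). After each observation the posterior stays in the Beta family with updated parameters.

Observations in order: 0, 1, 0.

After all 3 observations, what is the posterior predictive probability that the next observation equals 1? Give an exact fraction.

obs 1: x=0 → posterior Beta(9/2, 10/3)
obs 2: x=1 → posterior Beta(11/2, 10/3)
obs 3: x=0 → posterior Beta(11/2, 13/3)

33/59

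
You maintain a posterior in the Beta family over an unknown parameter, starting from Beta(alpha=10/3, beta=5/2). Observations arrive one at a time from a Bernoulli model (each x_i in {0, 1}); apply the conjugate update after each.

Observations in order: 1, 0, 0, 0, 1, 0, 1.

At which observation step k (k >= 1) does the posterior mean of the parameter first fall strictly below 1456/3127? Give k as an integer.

k = 4

obs 1: x=1 → posterior Beta(13/3, 5/2)
obs 2: x=0 → posterior Beta(13/3, 7/2)
obs 3: x=0 → posterior Beta(13/3, 9/2)
obs 4: x=0 → posterior Beta(13/3, 11/2)
obs 5: x=1 → posterior Beta(16/3, 11/2)
obs 6: x=0 → posterior Beta(16/3, 13/2)
obs 7: x=1 → posterior Beta(19/3, 13/2)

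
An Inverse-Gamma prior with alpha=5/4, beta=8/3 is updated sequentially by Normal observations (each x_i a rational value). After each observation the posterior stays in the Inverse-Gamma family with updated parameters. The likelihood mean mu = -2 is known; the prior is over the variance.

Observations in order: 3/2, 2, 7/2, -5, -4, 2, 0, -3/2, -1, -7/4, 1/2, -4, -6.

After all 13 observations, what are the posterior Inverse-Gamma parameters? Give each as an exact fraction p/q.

obs 1: x=3/2 → posterior Inverse-Gamma(7/4, 211/24)
obs 2: x=2 → posterior Inverse-Gamma(9/4, 403/24)
obs 3: x=7/2 → posterior Inverse-Gamma(11/4, 383/12)
obs 4: x=-5 → posterior Inverse-Gamma(13/4, 437/12)
obs 5: x=-4 → posterior Inverse-Gamma(15/4, 461/12)
obs 6: x=2 → posterior Inverse-Gamma(17/4, 557/12)
obs 7: x=0 → posterior Inverse-Gamma(19/4, 581/12)
obs 8: x=-3/2 → posterior Inverse-Gamma(21/4, 1165/24)
obs 9: x=-1 → posterior Inverse-Gamma(23/4, 1177/24)
obs 10: x=-7/4 → posterior Inverse-Gamma(25/4, 4711/96)
obs 11: x=1/2 → posterior Inverse-Gamma(27/4, 5011/96)
obs 12: x=-4 → posterior Inverse-Gamma(29/4, 5203/96)
obs 13: x=-6 → posterior Inverse-Gamma(31/4, 5971/96)

alpha=31/4, beta=5971/96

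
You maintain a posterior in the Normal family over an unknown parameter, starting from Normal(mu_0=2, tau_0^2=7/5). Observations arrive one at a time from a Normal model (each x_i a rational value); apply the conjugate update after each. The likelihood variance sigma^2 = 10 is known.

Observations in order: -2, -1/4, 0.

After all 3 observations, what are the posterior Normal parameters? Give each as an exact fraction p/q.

mu_0=337/284, tau_0^2=70/71

obs 1: x=-2 → posterior Normal(86/57, 70/57)
obs 2: x=-1/4 → posterior Normal(337/256, 35/32)
obs 3: x=0 → posterior Normal(337/284, 70/71)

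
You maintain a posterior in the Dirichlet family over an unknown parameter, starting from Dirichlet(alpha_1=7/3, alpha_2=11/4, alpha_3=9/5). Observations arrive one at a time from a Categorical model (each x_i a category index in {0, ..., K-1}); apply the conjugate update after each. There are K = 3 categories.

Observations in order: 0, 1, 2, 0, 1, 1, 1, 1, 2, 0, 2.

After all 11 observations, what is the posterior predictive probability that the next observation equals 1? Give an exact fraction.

obs 1: x=0 → posterior Dirichlet(10/3, 11/4, 9/5)
obs 2: x=1 → posterior Dirichlet(10/3, 15/4, 9/5)
obs 3: x=2 → posterior Dirichlet(10/3, 15/4, 14/5)
obs 4: x=0 → posterior Dirichlet(13/3, 15/4, 14/5)
obs 5: x=1 → posterior Dirichlet(13/3, 19/4, 14/5)
obs 6: x=1 → posterior Dirichlet(13/3, 23/4, 14/5)
obs 7: x=1 → posterior Dirichlet(13/3, 27/4, 14/5)
obs 8: x=1 → posterior Dirichlet(13/3, 31/4, 14/5)
obs 9: x=2 → posterior Dirichlet(13/3, 31/4, 19/5)
obs 10: x=0 → posterior Dirichlet(16/3, 31/4, 19/5)
obs 11: x=2 → posterior Dirichlet(16/3, 31/4, 24/5)

465/1073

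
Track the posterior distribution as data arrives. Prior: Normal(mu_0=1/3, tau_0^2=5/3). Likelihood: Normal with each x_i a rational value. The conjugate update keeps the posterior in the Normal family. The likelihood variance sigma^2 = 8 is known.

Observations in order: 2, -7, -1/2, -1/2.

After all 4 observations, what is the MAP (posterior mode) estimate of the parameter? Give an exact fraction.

-1/2

obs 1: x=2 → posterior Normal(18/29, 40/29)
obs 2: x=-7 → posterior Normal(-1/2, 20/17)
obs 3: x=-1/2 → posterior Normal(-1/2, 40/39)
obs 4: x=-1/2 → posterior Normal(-1/2, 10/11)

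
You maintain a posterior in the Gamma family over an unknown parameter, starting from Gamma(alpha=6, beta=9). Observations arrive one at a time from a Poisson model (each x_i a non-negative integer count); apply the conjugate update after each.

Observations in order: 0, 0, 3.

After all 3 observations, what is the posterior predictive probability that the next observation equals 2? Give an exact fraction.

232190115840/1792160394037

obs 1: x=0 → posterior Gamma(6, 10)
obs 2: x=0 → posterior Gamma(6, 11)
obs 3: x=3 → posterior Gamma(9, 12)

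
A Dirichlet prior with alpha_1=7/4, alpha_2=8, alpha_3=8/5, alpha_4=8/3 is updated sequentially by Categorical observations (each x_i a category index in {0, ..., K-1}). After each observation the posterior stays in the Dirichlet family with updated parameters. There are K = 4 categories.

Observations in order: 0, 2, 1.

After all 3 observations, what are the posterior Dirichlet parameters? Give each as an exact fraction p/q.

obs 1: x=0 → posterior Dirichlet(11/4, 8, 8/5, 8/3)
obs 2: x=2 → posterior Dirichlet(11/4, 8, 13/5, 8/3)
obs 3: x=1 → posterior Dirichlet(11/4, 9, 13/5, 8/3)

alpha_1=11/4, alpha_2=9, alpha_3=13/5, alpha_4=8/3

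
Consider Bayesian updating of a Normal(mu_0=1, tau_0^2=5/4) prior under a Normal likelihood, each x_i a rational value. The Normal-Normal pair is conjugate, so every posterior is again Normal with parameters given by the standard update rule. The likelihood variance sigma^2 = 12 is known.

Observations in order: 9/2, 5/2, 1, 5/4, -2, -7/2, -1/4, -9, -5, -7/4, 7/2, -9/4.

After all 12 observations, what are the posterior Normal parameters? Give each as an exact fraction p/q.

mu_0=-7/108, tau_0^2=5/9

obs 1: x=9/2 → posterior Normal(141/106, 60/53)
obs 2: x=5/2 → posterior Normal(83/58, 30/29)
obs 3: x=1 → posterior Normal(88/63, 20/21)
obs 4: x=5/4 → posterior Normal(377/272, 15/17)
obs 5: x=-2 → posterior Normal(337/292, 60/73)
obs 6: x=-7/2 → posterior Normal(89/104, 10/13)
obs 7: x=-1/4 → posterior Normal(131/166, 60/83)
obs 8: x=-9 → posterior Normal(41/176, 15/22)
obs 9: x=-5 → posterior Normal(-3/62, 20/31)
obs 10: x=-7/4 → posterior Normal(-53/392, 30/49)
obs 11: x=7/2 → posterior Normal(17/412, 60/103)
obs 12: x=-9/4 → posterior Normal(-7/108, 5/9)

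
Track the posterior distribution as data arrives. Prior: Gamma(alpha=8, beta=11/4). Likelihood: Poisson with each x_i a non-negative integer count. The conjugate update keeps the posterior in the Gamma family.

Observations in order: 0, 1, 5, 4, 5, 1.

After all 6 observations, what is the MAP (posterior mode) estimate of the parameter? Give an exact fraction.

obs 1: x=0 → posterior Gamma(8, 15/4)
obs 2: x=1 → posterior Gamma(9, 19/4)
obs 3: x=5 → posterior Gamma(14, 23/4)
obs 4: x=4 → posterior Gamma(18, 27/4)
obs 5: x=5 → posterior Gamma(23, 31/4)
obs 6: x=1 → posterior Gamma(24, 35/4)

92/35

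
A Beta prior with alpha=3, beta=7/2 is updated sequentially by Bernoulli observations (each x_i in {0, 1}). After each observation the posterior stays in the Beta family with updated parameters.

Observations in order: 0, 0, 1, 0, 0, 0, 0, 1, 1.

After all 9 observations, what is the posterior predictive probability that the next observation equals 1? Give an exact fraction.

12/31

obs 1: x=0 → posterior Beta(3, 9/2)
obs 2: x=0 → posterior Beta(3, 11/2)
obs 3: x=1 → posterior Beta(4, 11/2)
obs 4: x=0 → posterior Beta(4, 13/2)
obs 5: x=0 → posterior Beta(4, 15/2)
obs 6: x=0 → posterior Beta(4, 17/2)
obs 7: x=0 → posterior Beta(4, 19/2)
obs 8: x=1 → posterior Beta(5, 19/2)
obs 9: x=1 → posterior Beta(6, 19/2)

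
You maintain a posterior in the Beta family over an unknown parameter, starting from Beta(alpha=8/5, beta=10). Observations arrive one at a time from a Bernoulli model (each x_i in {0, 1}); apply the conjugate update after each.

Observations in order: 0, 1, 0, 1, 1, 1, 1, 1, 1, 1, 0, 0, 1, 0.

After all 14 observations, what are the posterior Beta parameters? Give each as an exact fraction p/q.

obs 1: x=0 → posterior Beta(8/5, 11)
obs 2: x=1 → posterior Beta(13/5, 11)
obs 3: x=0 → posterior Beta(13/5, 12)
obs 4: x=1 → posterior Beta(18/5, 12)
obs 5: x=1 → posterior Beta(23/5, 12)
obs 6: x=1 → posterior Beta(28/5, 12)
obs 7: x=1 → posterior Beta(33/5, 12)
obs 8: x=1 → posterior Beta(38/5, 12)
obs 9: x=1 → posterior Beta(43/5, 12)
obs 10: x=1 → posterior Beta(48/5, 12)
obs 11: x=0 → posterior Beta(48/5, 13)
obs 12: x=0 → posterior Beta(48/5, 14)
obs 13: x=1 → posterior Beta(53/5, 14)
obs 14: x=0 → posterior Beta(53/5, 15)

alpha=53/5, beta=15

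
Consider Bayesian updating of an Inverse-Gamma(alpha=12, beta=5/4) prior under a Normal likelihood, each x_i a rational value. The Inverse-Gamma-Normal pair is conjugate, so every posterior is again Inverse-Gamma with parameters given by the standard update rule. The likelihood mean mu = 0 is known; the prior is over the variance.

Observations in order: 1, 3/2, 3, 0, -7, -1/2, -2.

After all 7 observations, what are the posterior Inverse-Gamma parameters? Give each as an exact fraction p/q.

alpha=31/2, beta=34

obs 1: x=1 → posterior Inverse-Gamma(25/2, 7/4)
obs 2: x=3/2 → posterior Inverse-Gamma(13, 23/8)
obs 3: x=3 → posterior Inverse-Gamma(27/2, 59/8)
obs 4: x=0 → posterior Inverse-Gamma(14, 59/8)
obs 5: x=-7 → posterior Inverse-Gamma(29/2, 255/8)
obs 6: x=-1/2 → posterior Inverse-Gamma(15, 32)
obs 7: x=-2 → posterior Inverse-Gamma(31/2, 34)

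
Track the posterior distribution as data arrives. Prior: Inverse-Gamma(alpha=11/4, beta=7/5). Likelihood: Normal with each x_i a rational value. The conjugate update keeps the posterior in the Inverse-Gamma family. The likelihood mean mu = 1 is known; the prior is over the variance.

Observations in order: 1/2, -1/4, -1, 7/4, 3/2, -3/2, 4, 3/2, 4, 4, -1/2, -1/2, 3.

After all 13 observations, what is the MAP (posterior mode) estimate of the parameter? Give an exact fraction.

obs 1: x=1/2 → posterior Inverse-Gamma(13/4, 61/40)
obs 2: x=-1/4 → posterior Inverse-Gamma(15/4, 369/160)
obs 3: x=-1 → posterior Inverse-Gamma(17/4, 689/160)
obs 4: x=7/4 → posterior Inverse-Gamma(19/4, 367/80)
obs 5: x=3/2 → posterior Inverse-Gamma(21/4, 377/80)
obs 6: x=-3/2 → posterior Inverse-Gamma(23/4, 627/80)
obs 7: x=4 → posterior Inverse-Gamma(25/4, 987/80)
obs 8: x=3/2 → posterior Inverse-Gamma(27/4, 997/80)
obs 9: x=4 → posterior Inverse-Gamma(29/4, 1357/80)
obs 10: x=4 → posterior Inverse-Gamma(31/4, 1717/80)
obs 11: x=-1/2 → posterior Inverse-Gamma(33/4, 1807/80)
obs 12: x=-1/2 → posterior Inverse-Gamma(35/4, 1897/80)
obs 13: x=3 → posterior Inverse-Gamma(37/4, 2057/80)

2057/820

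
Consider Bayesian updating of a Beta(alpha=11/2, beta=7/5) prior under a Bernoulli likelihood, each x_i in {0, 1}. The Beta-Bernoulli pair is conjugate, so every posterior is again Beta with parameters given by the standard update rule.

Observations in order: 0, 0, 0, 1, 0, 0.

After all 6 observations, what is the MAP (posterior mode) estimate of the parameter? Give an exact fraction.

obs 1: x=0 → posterior Beta(11/2, 12/5)
obs 2: x=0 → posterior Beta(11/2, 17/5)
obs 3: x=0 → posterior Beta(11/2, 22/5)
obs 4: x=1 → posterior Beta(13/2, 22/5)
obs 5: x=0 → posterior Beta(13/2, 27/5)
obs 6: x=0 → posterior Beta(13/2, 32/5)

55/109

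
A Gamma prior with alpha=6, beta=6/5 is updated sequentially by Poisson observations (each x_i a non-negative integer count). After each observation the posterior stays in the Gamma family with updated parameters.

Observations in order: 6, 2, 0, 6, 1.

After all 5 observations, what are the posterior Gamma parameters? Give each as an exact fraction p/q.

obs 1: x=6 → posterior Gamma(12, 11/5)
obs 2: x=2 → posterior Gamma(14, 16/5)
obs 3: x=0 → posterior Gamma(14, 21/5)
obs 4: x=6 → posterior Gamma(20, 26/5)
obs 5: x=1 → posterior Gamma(21, 31/5)

alpha=21, beta=31/5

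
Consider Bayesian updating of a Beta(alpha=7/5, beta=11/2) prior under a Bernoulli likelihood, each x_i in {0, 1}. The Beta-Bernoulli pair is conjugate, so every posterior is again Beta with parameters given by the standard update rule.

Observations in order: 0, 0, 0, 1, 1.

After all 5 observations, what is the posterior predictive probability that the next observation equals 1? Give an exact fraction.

obs 1: x=0 → posterior Beta(7/5, 13/2)
obs 2: x=0 → posterior Beta(7/5, 15/2)
obs 3: x=0 → posterior Beta(7/5, 17/2)
obs 4: x=1 → posterior Beta(12/5, 17/2)
obs 5: x=1 → posterior Beta(17/5, 17/2)

2/7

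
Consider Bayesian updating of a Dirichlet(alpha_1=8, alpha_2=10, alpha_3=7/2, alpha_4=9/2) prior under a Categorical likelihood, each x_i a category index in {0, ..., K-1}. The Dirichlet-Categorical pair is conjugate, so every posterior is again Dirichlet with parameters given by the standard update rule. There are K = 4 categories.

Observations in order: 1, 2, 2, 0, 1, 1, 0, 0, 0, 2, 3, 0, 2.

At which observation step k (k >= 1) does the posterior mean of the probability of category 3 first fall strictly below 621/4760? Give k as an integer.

k = 9

obs 1: x=1 → posterior Dirichlet(8, 11, 7/2, 9/2)
obs 2: x=2 → posterior Dirichlet(8, 11, 9/2, 9/2)
obs 3: x=2 → posterior Dirichlet(8, 11, 11/2, 9/2)
obs 4: x=0 → posterior Dirichlet(9, 11, 11/2, 9/2)
obs 5: x=1 → posterior Dirichlet(9, 12, 11/2, 9/2)
obs 6: x=1 → posterior Dirichlet(9, 13, 11/2, 9/2)
obs 7: x=0 → posterior Dirichlet(10, 13, 11/2, 9/2)
obs 8: x=0 → posterior Dirichlet(11, 13, 11/2, 9/2)
obs 9: x=0 → posterior Dirichlet(12, 13, 11/2, 9/2)
obs 10: x=2 → posterior Dirichlet(12, 13, 13/2, 9/2)
obs 11: x=3 → posterior Dirichlet(12, 13, 13/2, 11/2)
obs 12: x=0 → posterior Dirichlet(13, 13, 13/2, 11/2)
obs 13: x=2 → posterior Dirichlet(13, 13, 15/2, 11/2)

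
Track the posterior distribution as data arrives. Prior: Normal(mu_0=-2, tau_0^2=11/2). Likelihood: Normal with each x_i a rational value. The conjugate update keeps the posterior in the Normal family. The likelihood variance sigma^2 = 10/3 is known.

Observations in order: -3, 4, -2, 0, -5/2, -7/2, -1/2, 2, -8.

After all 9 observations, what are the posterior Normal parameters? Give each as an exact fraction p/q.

mu_0=-971/634, tau_0^2=110/317

obs 1: x=-3 → posterior Normal(-139/53, 110/53)
obs 2: x=4 → posterior Normal(-7/86, 55/43)
obs 3: x=-2 → posterior Normal(-73/119, 110/119)
obs 4: x=0 → posterior Normal(-73/152, 55/76)
obs 5: x=-5/2 → posterior Normal(-311/370, 22/37)
obs 6: x=-7/2 → posterior Normal(-271/218, 55/109)
obs 7: x=-1/2 → posterior Normal(-575/502, 110/251)
obs 8: x=2 → posterior Normal(-443/568, 55/142)
obs 9: x=-8 → posterior Normal(-971/634, 110/317)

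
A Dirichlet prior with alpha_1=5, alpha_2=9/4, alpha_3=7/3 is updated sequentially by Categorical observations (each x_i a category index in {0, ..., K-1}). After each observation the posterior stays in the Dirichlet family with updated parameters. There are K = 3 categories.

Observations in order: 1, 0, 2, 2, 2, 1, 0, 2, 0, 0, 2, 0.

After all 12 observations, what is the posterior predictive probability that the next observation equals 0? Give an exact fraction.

obs 1: x=1 → posterior Dirichlet(5, 13/4, 7/3)
obs 2: x=0 → posterior Dirichlet(6, 13/4, 7/3)
obs 3: x=2 → posterior Dirichlet(6, 13/4, 10/3)
obs 4: x=2 → posterior Dirichlet(6, 13/4, 13/3)
obs 5: x=2 → posterior Dirichlet(6, 13/4, 16/3)
obs 6: x=1 → posterior Dirichlet(6, 17/4, 16/3)
obs 7: x=0 → posterior Dirichlet(7, 17/4, 16/3)
obs 8: x=2 → posterior Dirichlet(7, 17/4, 19/3)
obs 9: x=0 → posterior Dirichlet(8, 17/4, 19/3)
obs 10: x=0 → posterior Dirichlet(9, 17/4, 19/3)
obs 11: x=2 → posterior Dirichlet(9, 17/4, 22/3)
obs 12: x=0 → posterior Dirichlet(10, 17/4, 22/3)

120/259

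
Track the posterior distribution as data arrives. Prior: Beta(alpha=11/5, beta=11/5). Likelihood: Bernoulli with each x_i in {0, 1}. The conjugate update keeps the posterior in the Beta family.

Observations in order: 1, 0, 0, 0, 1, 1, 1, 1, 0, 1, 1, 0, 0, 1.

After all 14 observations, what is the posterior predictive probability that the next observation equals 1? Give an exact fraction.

51/92

obs 1: x=1 → posterior Beta(16/5, 11/5)
obs 2: x=0 → posterior Beta(16/5, 16/5)
obs 3: x=0 → posterior Beta(16/5, 21/5)
obs 4: x=0 → posterior Beta(16/5, 26/5)
obs 5: x=1 → posterior Beta(21/5, 26/5)
obs 6: x=1 → posterior Beta(26/5, 26/5)
obs 7: x=1 → posterior Beta(31/5, 26/5)
obs 8: x=1 → posterior Beta(36/5, 26/5)
obs 9: x=0 → posterior Beta(36/5, 31/5)
obs 10: x=1 → posterior Beta(41/5, 31/5)
obs 11: x=1 → posterior Beta(46/5, 31/5)
obs 12: x=0 → posterior Beta(46/5, 36/5)
obs 13: x=0 → posterior Beta(46/5, 41/5)
obs 14: x=1 → posterior Beta(51/5, 41/5)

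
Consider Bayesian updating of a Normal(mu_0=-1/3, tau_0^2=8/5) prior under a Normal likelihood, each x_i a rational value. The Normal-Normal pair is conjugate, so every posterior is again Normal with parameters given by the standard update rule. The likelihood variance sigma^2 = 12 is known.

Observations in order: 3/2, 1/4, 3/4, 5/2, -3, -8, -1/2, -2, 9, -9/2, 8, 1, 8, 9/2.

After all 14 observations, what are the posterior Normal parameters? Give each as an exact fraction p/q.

obs 1: x=3/2 → posterior Normal(-2/17, 24/17)
obs 2: x=1/4 → posterior Normal(-3/38, 24/19)
obs 3: x=3/4 → posterior Normal(0, 8/7)
obs 4: x=5/2 → posterior Normal(5/23, 24/23)
obs 5: x=-3 → posterior Normal(-1/25, 24/25)
obs 6: x=-8 → posterior Normal(-17/27, 8/9)
obs 7: x=-1/2 → posterior Normal(-18/29, 24/29)
obs 8: x=-2 → posterior Normal(-22/31, 24/31)
obs 9: x=9 → posterior Normal(-4/33, 8/11)
obs 10: x=-9/2 → posterior Normal(-13/35, 24/35)
obs 11: x=8 → posterior Normal(3/37, 24/37)
obs 12: x=1 → posterior Normal(5/39, 8/13)
obs 13: x=8 → posterior Normal(21/41, 24/41)
obs 14: x=9/2 → posterior Normal(30/43, 24/43)

mu_0=30/43, tau_0^2=24/43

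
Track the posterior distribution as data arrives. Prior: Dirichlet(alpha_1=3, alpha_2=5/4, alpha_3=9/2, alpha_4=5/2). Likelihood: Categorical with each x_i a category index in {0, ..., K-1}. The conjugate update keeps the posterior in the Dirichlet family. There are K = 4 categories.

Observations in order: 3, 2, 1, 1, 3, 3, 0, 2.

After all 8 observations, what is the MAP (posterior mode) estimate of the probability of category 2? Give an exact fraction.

22/61

obs 1: x=3 → posterior Dirichlet(3, 5/4, 9/2, 7/2)
obs 2: x=2 → posterior Dirichlet(3, 5/4, 11/2, 7/2)
obs 3: x=1 → posterior Dirichlet(3, 9/4, 11/2, 7/2)
obs 4: x=1 → posterior Dirichlet(3, 13/4, 11/2, 7/2)
obs 5: x=3 → posterior Dirichlet(3, 13/4, 11/2, 9/2)
obs 6: x=3 → posterior Dirichlet(3, 13/4, 11/2, 11/2)
obs 7: x=0 → posterior Dirichlet(4, 13/4, 11/2, 11/2)
obs 8: x=2 → posterior Dirichlet(4, 13/4, 13/2, 11/2)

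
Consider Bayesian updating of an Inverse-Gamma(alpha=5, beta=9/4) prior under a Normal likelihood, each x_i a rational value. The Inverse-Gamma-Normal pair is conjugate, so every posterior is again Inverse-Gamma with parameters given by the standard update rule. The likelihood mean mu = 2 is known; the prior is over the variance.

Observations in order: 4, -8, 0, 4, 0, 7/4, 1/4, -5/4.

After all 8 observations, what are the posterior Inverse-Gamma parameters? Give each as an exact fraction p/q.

alpha=9, beta=2147/32

obs 1: x=4 → posterior Inverse-Gamma(11/2, 17/4)
obs 2: x=-8 → posterior Inverse-Gamma(6, 217/4)
obs 3: x=0 → posterior Inverse-Gamma(13/2, 225/4)
obs 4: x=4 → posterior Inverse-Gamma(7, 233/4)
obs 5: x=0 → posterior Inverse-Gamma(15/2, 241/4)
obs 6: x=7/4 → posterior Inverse-Gamma(8, 1929/32)
obs 7: x=1/4 → posterior Inverse-Gamma(17/2, 989/16)
obs 8: x=-5/4 → posterior Inverse-Gamma(9, 2147/32)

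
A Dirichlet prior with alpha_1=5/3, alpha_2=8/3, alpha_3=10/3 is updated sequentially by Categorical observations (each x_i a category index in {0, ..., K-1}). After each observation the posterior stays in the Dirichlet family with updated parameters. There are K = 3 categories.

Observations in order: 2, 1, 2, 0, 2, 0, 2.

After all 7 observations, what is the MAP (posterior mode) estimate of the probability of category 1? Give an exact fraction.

8/35

obs 1: x=2 → posterior Dirichlet(5/3, 8/3, 13/3)
obs 2: x=1 → posterior Dirichlet(5/3, 11/3, 13/3)
obs 3: x=2 → posterior Dirichlet(5/3, 11/3, 16/3)
obs 4: x=0 → posterior Dirichlet(8/3, 11/3, 16/3)
obs 5: x=2 → posterior Dirichlet(8/3, 11/3, 19/3)
obs 6: x=0 → posterior Dirichlet(11/3, 11/3, 19/3)
obs 7: x=2 → posterior Dirichlet(11/3, 11/3, 22/3)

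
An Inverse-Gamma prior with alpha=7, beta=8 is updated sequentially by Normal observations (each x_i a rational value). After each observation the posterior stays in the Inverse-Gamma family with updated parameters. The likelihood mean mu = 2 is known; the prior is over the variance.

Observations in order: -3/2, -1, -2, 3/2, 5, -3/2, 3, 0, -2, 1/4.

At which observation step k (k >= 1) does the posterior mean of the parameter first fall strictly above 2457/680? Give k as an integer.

k = 5

obs 1: x=-3/2 → posterior Inverse-Gamma(15/2, 113/8)
obs 2: x=-1 → posterior Inverse-Gamma(8, 149/8)
obs 3: x=-2 → posterior Inverse-Gamma(17/2, 213/8)
obs 4: x=3/2 → posterior Inverse-Gamma(9, 107/4)
obs 5: x=5 → posterior Inverse-Gamma(19/2, 125/4)
obs 6: x=-3/2 → posterior Inverse-Gamma(10, 299/8)
obs 7: x=3 → posterior Inverse-Gamma(21/2, 303/8)
obs 8: x=0 → posterior Inverse-Gamma(11, 319/8)
obs 9: x=-2 → posterior Inverse-Gamma(23/2, 383/8)
obs 10: x=1/4 → posterior Inverse-Gamma(12, 1581/32)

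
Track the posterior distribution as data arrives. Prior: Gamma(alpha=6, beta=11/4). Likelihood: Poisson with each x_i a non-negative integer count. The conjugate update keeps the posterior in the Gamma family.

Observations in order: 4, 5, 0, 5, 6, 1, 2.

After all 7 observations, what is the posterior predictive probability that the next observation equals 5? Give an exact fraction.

obs 1: x=4 → posterior Gamma(10, 15/4)
obs 2: x=5 → posterior Gamma(15, 19/4)
obs 3: x=0 → posterior Gamma(15, 23/4)
obs 4: x=5 → posterior Gamma(20, 27/4)
obs 5: x=6 → posterior Gamma(26, 31/4)
obs 6: x=1 → posterior Gamma(27, 35/4)
obs 7: x=2 → posterior Gamma(29, 39/4)

3361531451590654994975009385603668508948007199808331776/34508611856016952192871159710674768120457665758914571449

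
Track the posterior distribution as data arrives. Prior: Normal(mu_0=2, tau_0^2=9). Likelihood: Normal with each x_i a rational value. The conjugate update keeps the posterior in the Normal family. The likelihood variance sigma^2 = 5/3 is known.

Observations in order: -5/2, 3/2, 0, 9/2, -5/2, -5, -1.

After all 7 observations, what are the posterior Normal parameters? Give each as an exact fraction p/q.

mu_0=-125/194, tau_0^2=45/194

obs 1: x=-5/2 → posterior Normal(-115/64, 45/32)
obs 2: x=3/2 → posterior Normal(-17/59, 45/59)
obs 3: x=0 → posterior Normal(-17/86, 45/86)
obs 4: x=9/2 → posterior Normal(209/226, 45/113)
obs 5: x=-5/2 → posterior Normal(37/140, 9/28)
obs 6: x=-5 → posterior Normal(-98/167, 45/167)
obs 7: x=-1 → posterior Normal(-125/194, 45/194)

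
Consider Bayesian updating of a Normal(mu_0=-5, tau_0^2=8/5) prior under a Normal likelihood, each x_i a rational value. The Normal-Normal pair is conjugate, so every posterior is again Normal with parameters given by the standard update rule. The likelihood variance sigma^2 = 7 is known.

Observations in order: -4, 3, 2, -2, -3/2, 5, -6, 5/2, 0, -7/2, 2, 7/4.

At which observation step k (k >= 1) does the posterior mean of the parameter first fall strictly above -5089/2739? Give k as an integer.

obs 1: x=-4 → posterior Normal(-207/43, 56/43)
obs 2: x=3 → posterior Normal(-61/17, 56/51)
obs 3: x=2 → posterior Normal(-167/59, 56/59)
obs 4: x=-2 → posterior Normal(-183/67, 56/67)
obs 5: x=-3/2 → posterior Normal(-13/5, 56/75)
obs 6: x=5 → posterior Normal(-155/83, 56/83)
obs 7: x=-6 → posterior Normal(-29/13, 8/13)
obs 8: x=5/2 → posterior Normal(-61/33, 56/99)
obs 9: x=0 → posterior Normal(-183/107, 56/107)
obs 10: x=-7/2 → posterior Normal(-211/115, 56/115)
obs 11: x=2 → posterior Normal(-65/41, 56/123)
obs 12: x=7/4 → posterior Normal(-181/131, 56/131)

k = 8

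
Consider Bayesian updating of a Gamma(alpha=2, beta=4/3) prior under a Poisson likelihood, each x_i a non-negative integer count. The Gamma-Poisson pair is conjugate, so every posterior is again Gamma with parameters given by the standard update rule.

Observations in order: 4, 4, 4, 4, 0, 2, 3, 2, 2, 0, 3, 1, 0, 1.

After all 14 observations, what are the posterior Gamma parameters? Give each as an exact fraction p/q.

obs 1: x=4 → posterior Gamma(6, 7/3)
obs 2: x=4 → posterior Gamma(10, 10/3)
obs 3: x=4 → posterior Gamma(14, 13/3)
obs 4: x=4 → posterior Gamma(18, 16/3)
obs 5: x=0 → posterior Gamma(18, 19/3)
obs 6: x=2 → posterior Gamma(20, 22/3)
obs 7: x=3 → posterior Gamma(23, 25/3)
obs 8: x=2 → posterior Gamma(25, 28/3)
obs 9: x=2 → posterior Gamma(27, 31/3)
obs 10: x=0 → posterior Gamma(27, 34/3)
obs 11: x=3 → posterior Gamma(30, 37/3)
obs 12: x=1 → posterior Gamma(31, 40/3)
obs 13: x=0 → posterior Gamma(31, 43/3)
obs 14: x=1 → posterior Gamma(32, 46/3)

alpha=32, beta=46/3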